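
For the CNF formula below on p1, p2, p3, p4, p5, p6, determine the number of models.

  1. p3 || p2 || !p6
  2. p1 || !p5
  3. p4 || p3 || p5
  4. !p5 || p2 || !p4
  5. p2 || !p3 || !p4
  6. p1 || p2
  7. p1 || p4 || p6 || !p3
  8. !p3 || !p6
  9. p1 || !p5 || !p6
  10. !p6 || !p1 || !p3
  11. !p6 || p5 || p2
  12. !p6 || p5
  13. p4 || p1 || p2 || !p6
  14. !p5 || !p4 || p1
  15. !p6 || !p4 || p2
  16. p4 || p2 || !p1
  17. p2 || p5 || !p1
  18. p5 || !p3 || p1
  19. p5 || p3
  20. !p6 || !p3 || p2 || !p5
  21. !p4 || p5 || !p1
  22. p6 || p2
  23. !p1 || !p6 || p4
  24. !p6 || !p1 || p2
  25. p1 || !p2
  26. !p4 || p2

6

There are 2^6 = 64 truth assignments over (p1, p2, p3, p4, p5, p6).
Split on p3. With p3 = true, the clauses containing p3 are satisfied and !p3 drops from the rest; 3 of the 2^5 = 32 assignments to the other variables satisfy what remains.
With p3 = false, by the same count on the reduced clause set, 3 assignments work.
Total: 3 + 3 = 6.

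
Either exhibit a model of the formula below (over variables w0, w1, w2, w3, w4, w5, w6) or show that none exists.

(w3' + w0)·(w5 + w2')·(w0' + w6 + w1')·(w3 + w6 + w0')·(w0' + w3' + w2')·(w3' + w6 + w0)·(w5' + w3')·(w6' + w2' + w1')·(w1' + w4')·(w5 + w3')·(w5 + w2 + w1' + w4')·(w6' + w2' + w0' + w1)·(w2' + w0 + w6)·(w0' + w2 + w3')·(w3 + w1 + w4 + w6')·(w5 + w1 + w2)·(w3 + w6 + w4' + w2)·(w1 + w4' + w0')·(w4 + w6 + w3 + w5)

Suppose w3 = 0.
Suppose w5 = 1.
Suppose w6 = 1.
Suppose w2 = 0.
Suppose w1 = 1.
(w4') alone gives w4 = 0.
No clause remains; w0 is free.

w0: 1; w1: 1; w2: 0; w3: 0; w4: 0; w5: 1; w6: 1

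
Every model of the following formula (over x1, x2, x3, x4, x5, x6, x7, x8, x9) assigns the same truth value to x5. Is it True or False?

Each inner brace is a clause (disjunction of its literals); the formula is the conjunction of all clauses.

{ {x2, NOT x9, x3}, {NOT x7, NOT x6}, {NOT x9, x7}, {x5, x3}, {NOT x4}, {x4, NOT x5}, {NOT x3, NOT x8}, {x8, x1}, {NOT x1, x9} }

False

Suppose x5 = true.
The clause (NOT x4) is unit, so x4 = false.
Now (x4) is unsatisfied and unit — conflict.
So every satisfying assignment has x5 = False.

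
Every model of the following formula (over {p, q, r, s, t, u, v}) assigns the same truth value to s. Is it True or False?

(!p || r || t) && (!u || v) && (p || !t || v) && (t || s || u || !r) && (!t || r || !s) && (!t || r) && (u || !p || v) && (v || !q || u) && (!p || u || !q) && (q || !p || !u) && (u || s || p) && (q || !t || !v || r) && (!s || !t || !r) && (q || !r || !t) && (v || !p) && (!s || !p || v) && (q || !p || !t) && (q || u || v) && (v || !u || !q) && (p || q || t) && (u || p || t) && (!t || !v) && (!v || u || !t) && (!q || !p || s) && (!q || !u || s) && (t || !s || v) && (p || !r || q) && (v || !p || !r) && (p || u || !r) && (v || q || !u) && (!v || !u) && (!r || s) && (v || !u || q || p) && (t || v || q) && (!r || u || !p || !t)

True

Suppose s = false.
The clause (!r) is unit, so r = false.
The clause (!t) is unit, so t = false.
The clause (!p) is unit, so p = false.
The clause (u) is unit, so u = true.
The clause (v) is unit, so v = true.
But (!v) is also a unit clause — contradiction.
So every satisfying assignment has s = True.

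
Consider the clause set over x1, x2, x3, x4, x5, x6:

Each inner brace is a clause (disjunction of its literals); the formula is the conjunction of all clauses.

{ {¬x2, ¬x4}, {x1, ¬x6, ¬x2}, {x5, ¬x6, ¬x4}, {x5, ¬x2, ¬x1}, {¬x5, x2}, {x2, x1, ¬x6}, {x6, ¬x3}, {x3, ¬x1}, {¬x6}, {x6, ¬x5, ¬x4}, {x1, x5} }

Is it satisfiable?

Yes, satisfiable

The clause (¬x6) is unit, so x6 = False.
The clause (¬x3) is unit, so x3 = False.
The clause (¬x1) is unit, so x1 = False.
The clause (x5) is unit, so x5 = True.
The clause (x2) is unit, so x2 = True.
The clause (¬x4) is unit, so x4 = False.
All clauses are satisfied.
A satisfying assignment: x1 ↦ False, x2 ↦ True, x3 ↦ False, x4 ↦ False, x5 ↦ True, x6 ↦ False.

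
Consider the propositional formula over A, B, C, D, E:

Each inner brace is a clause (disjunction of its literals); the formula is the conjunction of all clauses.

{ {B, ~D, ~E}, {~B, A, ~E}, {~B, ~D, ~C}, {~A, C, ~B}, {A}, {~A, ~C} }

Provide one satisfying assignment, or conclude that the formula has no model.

A ↦ 1,  B ↦ 0,  C ↦ 0,  D ↦ 0,  E ↦ 0

(A) alone gives A = 1.
(~C) alone gives C = 0.
(~B) alone gives B = 0.
Try D = 0.
Every clause is now satisfied; E is unconstrained.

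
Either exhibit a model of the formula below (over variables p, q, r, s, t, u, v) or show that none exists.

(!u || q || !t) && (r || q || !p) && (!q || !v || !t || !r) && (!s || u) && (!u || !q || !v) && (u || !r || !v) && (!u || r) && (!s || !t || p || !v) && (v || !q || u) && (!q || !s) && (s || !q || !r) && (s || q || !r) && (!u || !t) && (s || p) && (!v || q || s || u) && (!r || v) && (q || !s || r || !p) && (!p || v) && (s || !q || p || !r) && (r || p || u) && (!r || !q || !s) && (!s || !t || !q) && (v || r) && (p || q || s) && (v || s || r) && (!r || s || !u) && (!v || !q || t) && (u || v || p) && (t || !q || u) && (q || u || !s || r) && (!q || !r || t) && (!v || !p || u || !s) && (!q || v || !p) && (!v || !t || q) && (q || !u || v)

p: true,  q: false,  r: true,  s: true,  t: false,  u: true,  v: true

Case s = true:
Unit clause (u) forces u = true.
Unit clause (r) forces r = true.
Unit clause (!q) forces q = false.
Unit clause (!t) forces t = false.
Unit clause (v) forces v = true.
Every clause is now satisfied; p is unconstrained.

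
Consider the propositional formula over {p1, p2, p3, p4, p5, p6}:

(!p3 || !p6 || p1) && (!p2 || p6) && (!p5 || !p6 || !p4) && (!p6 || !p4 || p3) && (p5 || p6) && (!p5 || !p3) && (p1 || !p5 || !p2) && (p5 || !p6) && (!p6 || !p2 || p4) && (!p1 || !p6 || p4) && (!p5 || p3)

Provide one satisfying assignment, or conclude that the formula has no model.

UNSATISFIABLE

Suppose p2 = false.
Suppose p5 = true.
(!p3) alone gives p3 = false.
That conflicts with the unit clause (p3).
Backtrack on p5: now try p5 = false.
(p6) alone gives p6 = true.
That conflicts with the unit clause (!p6).
Neither p5 = true nor p5 = false works.
Backtrack on p2: now try p2 = true.
(p6) alone gives p6 = true.
(p5) alone gives p5 = true.
(!p4) alone gives p4 = false.
That conflicts with the unit clause (p4).
Neither p2 = true nor p2 = false works.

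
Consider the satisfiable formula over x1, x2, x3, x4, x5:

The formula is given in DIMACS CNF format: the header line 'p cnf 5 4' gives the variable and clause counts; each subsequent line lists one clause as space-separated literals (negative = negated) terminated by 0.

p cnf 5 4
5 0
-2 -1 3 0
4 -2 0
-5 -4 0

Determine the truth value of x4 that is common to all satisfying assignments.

False

Suppose x4 = True.
Unit clause (x5) forces x5 = True.
But (¬x5) is also a unit clause — contradiction.
So every satisfying assignment has x4 = False.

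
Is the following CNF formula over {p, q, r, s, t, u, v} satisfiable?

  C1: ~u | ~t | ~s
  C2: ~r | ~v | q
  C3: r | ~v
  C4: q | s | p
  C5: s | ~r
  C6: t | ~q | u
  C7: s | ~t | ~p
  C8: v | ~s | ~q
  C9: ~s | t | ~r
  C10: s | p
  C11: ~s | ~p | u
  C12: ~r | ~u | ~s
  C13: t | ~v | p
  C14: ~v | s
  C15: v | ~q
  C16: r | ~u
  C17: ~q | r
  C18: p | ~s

Yes, satisfiable

Case r = 0:
Unit clause (~v) forces v = 0.
Unit clause (~q) forces q = 0.
Unit clause (~u) forces u = 0.
Case s = 0:
Unit clause (p) forces p = 1.
Unit clause (~t) forces t = 0.
This assignment satisfies each clause.
A satisfying assignment: p: 1,  q: 0,  r: 0,  s: 0,  t: 0,  u: 0,  v: 0.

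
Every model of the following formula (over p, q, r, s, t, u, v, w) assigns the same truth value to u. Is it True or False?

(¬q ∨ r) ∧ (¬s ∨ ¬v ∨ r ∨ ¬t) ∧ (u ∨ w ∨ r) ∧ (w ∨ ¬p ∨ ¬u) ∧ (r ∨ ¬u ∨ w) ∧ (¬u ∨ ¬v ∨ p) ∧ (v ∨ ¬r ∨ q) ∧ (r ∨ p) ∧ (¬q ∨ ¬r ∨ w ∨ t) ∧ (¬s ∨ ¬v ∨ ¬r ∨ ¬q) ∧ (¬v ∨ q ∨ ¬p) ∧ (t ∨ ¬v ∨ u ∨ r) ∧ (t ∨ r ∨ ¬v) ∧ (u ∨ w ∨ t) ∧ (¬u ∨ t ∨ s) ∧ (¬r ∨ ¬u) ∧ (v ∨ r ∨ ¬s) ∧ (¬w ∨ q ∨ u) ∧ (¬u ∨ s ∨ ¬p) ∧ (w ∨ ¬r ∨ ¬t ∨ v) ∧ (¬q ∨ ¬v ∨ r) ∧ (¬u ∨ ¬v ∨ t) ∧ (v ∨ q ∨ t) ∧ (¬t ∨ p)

False

Suppose u = True.
(¬r) alone gives r = False.
(¬q) alone gives q = False.
(w) alone gives w = True.
(p) alone gives p = True.
(¬v) alone gives v = False.
(¬s) alone gives s = False.
Now (s) is unsatisfied and unit — conflict.
So every satisfying assignment has u = False.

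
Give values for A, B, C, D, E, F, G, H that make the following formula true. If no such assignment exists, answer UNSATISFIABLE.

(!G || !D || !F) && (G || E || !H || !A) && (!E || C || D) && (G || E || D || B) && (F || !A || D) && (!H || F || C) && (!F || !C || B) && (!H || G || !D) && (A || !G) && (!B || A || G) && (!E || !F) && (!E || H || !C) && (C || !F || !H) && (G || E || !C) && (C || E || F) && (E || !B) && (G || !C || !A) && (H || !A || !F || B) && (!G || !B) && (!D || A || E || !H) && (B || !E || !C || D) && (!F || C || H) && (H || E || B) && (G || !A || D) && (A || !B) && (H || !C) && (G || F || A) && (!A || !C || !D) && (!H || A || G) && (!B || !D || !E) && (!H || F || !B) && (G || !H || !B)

A: true; B: false; C: false; D: true; E: true; F: false; G: true; H: false

Suppose A = true.
Suppose F = false.
The clause (D) is unit, so D = true.
The clause (!C) is unit, so C = false.
The clause (!H) is unit, so H = false.
The clause (E) is unit, so E = true.
The clause (!B) is unit, so B = false.
No clause remains; G is free.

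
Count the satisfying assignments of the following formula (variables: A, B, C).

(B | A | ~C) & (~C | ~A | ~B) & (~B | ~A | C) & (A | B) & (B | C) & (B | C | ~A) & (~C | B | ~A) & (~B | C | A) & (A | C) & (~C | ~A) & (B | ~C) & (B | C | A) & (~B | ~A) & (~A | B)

1

There are 2^3 = 8 truth assignments over (A, B, C).
Check each against the 14 clauses (columns in the order A, B, C):
  F F F  ✗ fails (A | B)
  F F T  ✗ fails (B | A | ~C)
  F T F  ✗ fails (~B | C | A)
  F T T  ✓ satisfies all
  T F F  ✗ fails (B | C)
  T F T  ✗ fails (~C | B | ~A)
  T T F  ✗ fails (~B | ~A | C)
  T T T  ✗ fails (~C | ~A | ~B)
1 of the 8 rows is a model.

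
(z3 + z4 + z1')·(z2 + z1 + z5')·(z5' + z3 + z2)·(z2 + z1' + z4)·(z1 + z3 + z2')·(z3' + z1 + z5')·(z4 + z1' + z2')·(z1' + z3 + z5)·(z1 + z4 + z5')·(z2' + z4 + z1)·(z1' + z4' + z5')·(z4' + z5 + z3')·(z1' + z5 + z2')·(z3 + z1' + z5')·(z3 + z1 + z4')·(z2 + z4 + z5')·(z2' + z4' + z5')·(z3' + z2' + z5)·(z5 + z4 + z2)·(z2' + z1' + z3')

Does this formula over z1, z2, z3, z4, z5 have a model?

Unsatisfiable

Try z3 = 1.
Try z1 = 1.
Unit clause (z2') forces z2 = 0.
Unit clause (z4) forces z4 = 1.
Unit clause (z5') forces z5 = 0.
That conflicts with the unit clause (z5).
That branch fails; take z1 = 0 instead.
Unit clause (z5') forces z5 = 0.
Unit clause (z4') forces z4 = 0.
Unit clause (z2') forces z2 = 0.
That conflicts with the unit clause (z2).
Either choice for z1 ends in contradiction.
That branch fails; take z3 = 0 instead.
Try z4 = 1.
Unit clause (z1) forces z1 = 1.
Unit clause (z5) forces z5 = 1.
That conflicts with the unit clause (z5').
That branch fails; take z4 = 0 instead.
Unit clause (z1') forces z1 = 0.
Unit clause (z2') forces z2 = 0.
Unit clause (z5') forces z5 = 0.
That conflicts with the unit clause (z5).
Either choice for z4 ends in contradiction.
Either choice for z3 ends in contradiction.
No assignment satisfies every clause.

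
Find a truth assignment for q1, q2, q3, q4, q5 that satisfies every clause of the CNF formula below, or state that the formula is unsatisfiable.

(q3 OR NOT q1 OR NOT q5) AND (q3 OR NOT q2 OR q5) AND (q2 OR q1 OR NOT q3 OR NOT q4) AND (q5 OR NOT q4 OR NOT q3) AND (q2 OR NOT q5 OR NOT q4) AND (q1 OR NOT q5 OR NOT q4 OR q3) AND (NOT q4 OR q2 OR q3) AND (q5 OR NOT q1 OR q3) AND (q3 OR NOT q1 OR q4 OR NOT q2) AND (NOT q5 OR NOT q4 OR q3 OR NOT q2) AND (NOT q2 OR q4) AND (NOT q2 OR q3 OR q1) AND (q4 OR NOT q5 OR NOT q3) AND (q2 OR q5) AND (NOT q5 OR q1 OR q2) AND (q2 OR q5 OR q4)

Branch on q2: set q2 = true.
From the singleton clause (q4), q4 = true.
Branch on q3: set q3 = true.
From the singleton clause (q5), q5 = true.
Every clause is now satisfied; q1 is unconstrained.

q1 ↦ false; q2 ↦ true; q3 ↦ true; q4 ↦ true; q5 ↦ true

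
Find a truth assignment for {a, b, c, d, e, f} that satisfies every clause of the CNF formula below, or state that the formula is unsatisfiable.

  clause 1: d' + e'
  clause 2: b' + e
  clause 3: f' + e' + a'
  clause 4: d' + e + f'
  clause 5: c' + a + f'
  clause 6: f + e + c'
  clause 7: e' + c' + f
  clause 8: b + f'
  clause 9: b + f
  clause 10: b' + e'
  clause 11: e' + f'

UNSATISFIABLE

Suppose d = 0.
Suppose b = 0.
From the singleton clause (f'), f = 0.
That conflicts with the unit clause (f).
Backtrack on b: now try b = 1.
From the singleton clause (e), e = 1.
That conflicts with the unit clause (e').
Neither b = 1 nor b = 0 works.
Backtrack on d: now try d = 1.
From the singleton clause (e'), e = 0.
From the singleton clause (b'), b = 0.
From the singleton clause (f'), f = 0.
That conflicts with the unit clause (f).
Neither d = 1 nor d = 0 works.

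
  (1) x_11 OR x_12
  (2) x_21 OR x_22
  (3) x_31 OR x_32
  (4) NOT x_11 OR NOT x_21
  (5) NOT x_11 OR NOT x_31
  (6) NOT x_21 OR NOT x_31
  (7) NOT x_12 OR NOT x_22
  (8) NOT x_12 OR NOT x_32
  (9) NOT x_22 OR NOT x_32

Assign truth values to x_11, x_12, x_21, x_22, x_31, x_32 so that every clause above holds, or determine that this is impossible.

Suppose x_11 = true.
From the singleton clause (NOT x_21), x_21 = false.
From the singleton clause (x_22), x_22 = true.
From the singleton clause (NOT x_31), x_31 = false.
From the singleton clause (x_32), x_32 = true.
Now (NOT x_32) is unsatisfied and unit — conflict.
Undo x_11 and try x_11 = false.
From the singleton clause (x_12), x_12 = true.
From the singleton clause (NOT x_22), x_22 = false.
From the singleton clause (x_21), x_21 = true.
From the singleton clause (NOT x_31), x_31 = false.
From the singleton clause (x_32), x_32 = true.
Now (NOT x_32) is unsatisfied and unit — conflict.
Neither x_11 = true nor x_11 = false works.

UNSATISFIABLE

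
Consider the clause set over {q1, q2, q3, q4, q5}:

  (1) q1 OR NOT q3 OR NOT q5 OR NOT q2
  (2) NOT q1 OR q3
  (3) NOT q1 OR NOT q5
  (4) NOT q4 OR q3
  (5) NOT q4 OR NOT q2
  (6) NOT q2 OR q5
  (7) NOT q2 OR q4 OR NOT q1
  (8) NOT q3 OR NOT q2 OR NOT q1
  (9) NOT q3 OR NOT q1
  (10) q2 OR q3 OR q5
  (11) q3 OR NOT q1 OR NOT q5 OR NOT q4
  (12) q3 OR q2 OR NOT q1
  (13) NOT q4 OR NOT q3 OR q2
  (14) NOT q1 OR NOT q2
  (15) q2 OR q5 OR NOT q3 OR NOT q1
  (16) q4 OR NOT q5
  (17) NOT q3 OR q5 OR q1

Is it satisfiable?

No, unsatisfiable

Suppose q1 = false.
Suppose q4 = false.
Unit clause (NOT q5) forces q5 = false.
Unit clause (NOT q2) forces q2 = false.
Unit clause (q3) forces q3 = true.
But (NOT q3) is also a unit clause — contradiction.
That branch fails; take q4 = true instead.
Unit clause (q3) forces q3 = true.
Unit clause (NOT q2) forces q2 = false.
But (q2) is also a unit clause — contradiction.
Either choice for q4 ends in contradiction.
That branch fails; take q1 = true instead.
Unit clause (q3) forces q3 = true.
But (NOT q3) is also a unit clause — contradiction.
Either choice for q1 ends in contradiction.
No assignment satisfies every clause.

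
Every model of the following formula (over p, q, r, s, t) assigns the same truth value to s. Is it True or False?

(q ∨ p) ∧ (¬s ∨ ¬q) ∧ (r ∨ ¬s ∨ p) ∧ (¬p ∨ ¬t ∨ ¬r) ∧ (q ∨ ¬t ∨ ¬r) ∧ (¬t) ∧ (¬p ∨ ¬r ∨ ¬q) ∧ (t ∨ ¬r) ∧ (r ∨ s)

Suppose s = False.
From the singleton clause (¬t), t = False.
From the singleton clause (¬r), r = False.
Now (r) is unsatisfied and unit — conflict.
So every satisfying assignment has s = True.

True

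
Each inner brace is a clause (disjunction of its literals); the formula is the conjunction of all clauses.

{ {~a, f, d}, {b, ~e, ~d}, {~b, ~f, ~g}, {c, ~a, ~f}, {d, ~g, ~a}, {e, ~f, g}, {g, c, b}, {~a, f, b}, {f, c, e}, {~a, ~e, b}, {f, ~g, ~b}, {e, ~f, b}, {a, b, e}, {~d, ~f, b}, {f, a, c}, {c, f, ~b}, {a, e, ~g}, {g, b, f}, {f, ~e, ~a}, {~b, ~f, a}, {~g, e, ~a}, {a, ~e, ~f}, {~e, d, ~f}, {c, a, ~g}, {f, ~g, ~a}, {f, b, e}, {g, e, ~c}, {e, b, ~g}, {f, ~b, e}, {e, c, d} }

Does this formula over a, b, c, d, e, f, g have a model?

Branch on a: set a = 0.
Branch on b: set b = 1.
Unit clause (~f) forces f = 0.
Unit clause (~g) forces g = 0.
Unit clause (c) forces c = 1.
Unit clause (e) forces e = 1.
Every clause is now satisfied; d is unconstrained.
A satisfying assignment: a=0,  b=1,  c=1,  d=0,  e=1,  f=0,  g=0.

Yes, satisfiable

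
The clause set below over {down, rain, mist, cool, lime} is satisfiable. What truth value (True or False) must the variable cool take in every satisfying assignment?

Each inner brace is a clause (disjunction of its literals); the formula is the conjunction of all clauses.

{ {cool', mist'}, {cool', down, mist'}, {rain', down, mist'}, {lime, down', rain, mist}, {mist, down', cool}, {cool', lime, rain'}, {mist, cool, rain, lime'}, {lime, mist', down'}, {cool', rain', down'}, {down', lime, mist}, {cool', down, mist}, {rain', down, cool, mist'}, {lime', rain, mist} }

Suppose cool = 1.
The clause (mist') is unit, so mist = 0.
The clause (down) is unit, so down = 1.
The clause (rain') is unit, so rain = 0.
The clause (lime) is unit, so lime = 1.
That conflicts with the unit clause (lime').
So every satisfying assignment has cool = False.

False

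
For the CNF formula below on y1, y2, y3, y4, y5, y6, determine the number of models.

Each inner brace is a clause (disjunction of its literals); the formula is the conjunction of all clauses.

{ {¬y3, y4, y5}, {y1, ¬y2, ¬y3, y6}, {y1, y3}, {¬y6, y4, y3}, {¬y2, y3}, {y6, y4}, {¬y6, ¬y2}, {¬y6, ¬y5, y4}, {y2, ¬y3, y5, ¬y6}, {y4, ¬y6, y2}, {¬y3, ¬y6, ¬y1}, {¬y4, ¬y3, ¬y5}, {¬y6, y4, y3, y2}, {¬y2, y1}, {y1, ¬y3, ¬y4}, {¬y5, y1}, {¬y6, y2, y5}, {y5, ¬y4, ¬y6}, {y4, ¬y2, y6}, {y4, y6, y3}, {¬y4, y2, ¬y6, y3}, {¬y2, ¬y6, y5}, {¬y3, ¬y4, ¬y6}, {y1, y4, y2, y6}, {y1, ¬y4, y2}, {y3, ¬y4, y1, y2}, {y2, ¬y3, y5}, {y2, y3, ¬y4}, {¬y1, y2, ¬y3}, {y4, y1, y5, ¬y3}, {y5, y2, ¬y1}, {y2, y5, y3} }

1

There are 2^6 = 64 truth assignments over (y1, y2, y3, y4, y5, y6).
Split on y1. With y1 = True, the clauses containing y1 are satisfied and ¬y1 drops from the rest; 1 of the 2^5 = 32 assignments to the other variables satisfy what remains.
With y1 = False, by the same count on the reduced clause set, 0 assignments work.
Total: 1 + 0 = 1.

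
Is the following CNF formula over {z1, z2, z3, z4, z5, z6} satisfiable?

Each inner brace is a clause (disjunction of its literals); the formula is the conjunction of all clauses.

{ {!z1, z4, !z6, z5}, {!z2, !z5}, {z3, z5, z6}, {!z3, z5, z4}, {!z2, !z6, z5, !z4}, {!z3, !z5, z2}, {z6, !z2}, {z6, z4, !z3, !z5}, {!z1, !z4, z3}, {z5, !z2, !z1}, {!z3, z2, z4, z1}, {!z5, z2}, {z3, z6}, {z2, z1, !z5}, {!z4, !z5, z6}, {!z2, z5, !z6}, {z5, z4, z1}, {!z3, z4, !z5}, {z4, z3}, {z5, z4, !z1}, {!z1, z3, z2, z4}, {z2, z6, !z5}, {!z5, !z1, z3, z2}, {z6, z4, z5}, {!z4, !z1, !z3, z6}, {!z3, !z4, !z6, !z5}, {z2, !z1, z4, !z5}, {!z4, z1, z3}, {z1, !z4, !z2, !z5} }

Yes

Case z2 = false:
From the singleton clause (!z5), z5 = false.
Case z3 = true:
From the singleton clause (z4), z4 = true.
Case z1 = false:
No clause remains; z6 is free.
A satisfying assignment: z1=false, z2=false, z3=true, z4=true, z5=false, z6=false.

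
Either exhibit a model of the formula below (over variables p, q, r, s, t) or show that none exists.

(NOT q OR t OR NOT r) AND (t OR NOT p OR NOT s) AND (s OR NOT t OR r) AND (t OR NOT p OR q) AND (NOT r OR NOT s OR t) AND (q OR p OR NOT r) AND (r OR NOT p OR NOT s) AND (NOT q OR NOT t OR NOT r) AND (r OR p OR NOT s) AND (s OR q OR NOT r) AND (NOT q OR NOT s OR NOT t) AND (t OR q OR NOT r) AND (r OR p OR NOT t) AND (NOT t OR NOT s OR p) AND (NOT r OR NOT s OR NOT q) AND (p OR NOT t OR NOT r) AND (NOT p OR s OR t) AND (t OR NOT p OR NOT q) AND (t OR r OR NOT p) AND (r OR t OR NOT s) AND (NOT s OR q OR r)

p=true; q=false; r=true; s=true; t=true

Suppose q = false.
Suppose t = true.
Suppose s = true.
Unit clause (p) forces p = true.
Unit clause (r) forces r = true.
This assignment satisfies each clause.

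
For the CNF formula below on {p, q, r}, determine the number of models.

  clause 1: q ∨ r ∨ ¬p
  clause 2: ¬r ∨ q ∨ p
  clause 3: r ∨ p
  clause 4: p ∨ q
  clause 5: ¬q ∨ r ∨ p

There are 2^3 = 8 truth assignments over (p, q, r).
Split on r. With r = True, the clauses containing r are satisfied and ¬r drops from the rest; 3 of the 2^2 = 4 assignments to the other variables satisfy what remains.
With r = False, by the same count on the reduced clause set, 1 assignment works.
(One model: p=F, q=T, r=T.)
Total: 3 + 1 = 4.

4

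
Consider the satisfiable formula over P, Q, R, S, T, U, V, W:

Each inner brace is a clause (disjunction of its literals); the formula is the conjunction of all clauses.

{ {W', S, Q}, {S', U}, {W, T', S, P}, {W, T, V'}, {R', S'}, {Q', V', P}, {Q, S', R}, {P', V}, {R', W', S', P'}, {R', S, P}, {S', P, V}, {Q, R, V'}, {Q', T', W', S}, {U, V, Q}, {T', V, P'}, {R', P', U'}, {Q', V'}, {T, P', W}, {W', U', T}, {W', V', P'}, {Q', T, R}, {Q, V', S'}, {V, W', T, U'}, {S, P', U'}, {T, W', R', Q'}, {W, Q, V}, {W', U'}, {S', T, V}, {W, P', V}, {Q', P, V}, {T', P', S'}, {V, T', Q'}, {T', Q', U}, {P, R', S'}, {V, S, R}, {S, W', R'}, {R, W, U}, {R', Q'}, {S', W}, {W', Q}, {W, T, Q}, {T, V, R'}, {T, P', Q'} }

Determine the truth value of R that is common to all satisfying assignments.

True

Suppose R = 0.
Try S = 0.
(V) alone gives V = 1.
(Q) alone gives Q = 1.
Now (Q') is unsatisfied and unit — conflict.
So S must be the other value — set S = 1.
(U) alone gives U = 1.
(Q) alone gives Q = 1.
(V') alone gives V = 0.
(P') alone gives P = 0.
Now (P) is unsatisfied and unit — conflict.
Both values of S lead to a conflict.
So every satisfying assignment has R = True.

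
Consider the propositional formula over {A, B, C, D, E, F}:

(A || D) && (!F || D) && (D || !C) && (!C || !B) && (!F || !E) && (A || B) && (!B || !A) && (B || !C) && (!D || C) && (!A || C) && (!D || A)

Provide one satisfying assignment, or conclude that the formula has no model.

Try A = true.
(!B) alone gives B = false.
(!C) alone gives C = false.
Now (C) is unsatisfied and unit — conflict.
Undo A and try A = false.
(D) alone gives D = true.
Now (!D) is unsatisfied and unit — conflict.
Either choice for A ends in contradiction.

UNSATISFIABLE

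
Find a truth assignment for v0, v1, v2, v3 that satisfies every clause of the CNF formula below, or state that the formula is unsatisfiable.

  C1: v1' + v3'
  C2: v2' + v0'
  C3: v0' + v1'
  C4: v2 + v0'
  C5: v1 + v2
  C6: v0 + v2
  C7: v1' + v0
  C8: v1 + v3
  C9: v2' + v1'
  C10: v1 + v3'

Try v1 = 0.
(v2) alone gives v2 = 1.
(v0') alone gives v0 = 0.
(v3) alone gives v3 = 1.
That conflicts with the unit clause (v3').
Backtrack on v1: now try v1 = 1.
(v3') alone gives v3 = 0.
(v0') alone gives v0 = 0.
That conflicts with the unit clause (v0).
Either choice for v1 ends in contradiction.

UNSATISFIABLE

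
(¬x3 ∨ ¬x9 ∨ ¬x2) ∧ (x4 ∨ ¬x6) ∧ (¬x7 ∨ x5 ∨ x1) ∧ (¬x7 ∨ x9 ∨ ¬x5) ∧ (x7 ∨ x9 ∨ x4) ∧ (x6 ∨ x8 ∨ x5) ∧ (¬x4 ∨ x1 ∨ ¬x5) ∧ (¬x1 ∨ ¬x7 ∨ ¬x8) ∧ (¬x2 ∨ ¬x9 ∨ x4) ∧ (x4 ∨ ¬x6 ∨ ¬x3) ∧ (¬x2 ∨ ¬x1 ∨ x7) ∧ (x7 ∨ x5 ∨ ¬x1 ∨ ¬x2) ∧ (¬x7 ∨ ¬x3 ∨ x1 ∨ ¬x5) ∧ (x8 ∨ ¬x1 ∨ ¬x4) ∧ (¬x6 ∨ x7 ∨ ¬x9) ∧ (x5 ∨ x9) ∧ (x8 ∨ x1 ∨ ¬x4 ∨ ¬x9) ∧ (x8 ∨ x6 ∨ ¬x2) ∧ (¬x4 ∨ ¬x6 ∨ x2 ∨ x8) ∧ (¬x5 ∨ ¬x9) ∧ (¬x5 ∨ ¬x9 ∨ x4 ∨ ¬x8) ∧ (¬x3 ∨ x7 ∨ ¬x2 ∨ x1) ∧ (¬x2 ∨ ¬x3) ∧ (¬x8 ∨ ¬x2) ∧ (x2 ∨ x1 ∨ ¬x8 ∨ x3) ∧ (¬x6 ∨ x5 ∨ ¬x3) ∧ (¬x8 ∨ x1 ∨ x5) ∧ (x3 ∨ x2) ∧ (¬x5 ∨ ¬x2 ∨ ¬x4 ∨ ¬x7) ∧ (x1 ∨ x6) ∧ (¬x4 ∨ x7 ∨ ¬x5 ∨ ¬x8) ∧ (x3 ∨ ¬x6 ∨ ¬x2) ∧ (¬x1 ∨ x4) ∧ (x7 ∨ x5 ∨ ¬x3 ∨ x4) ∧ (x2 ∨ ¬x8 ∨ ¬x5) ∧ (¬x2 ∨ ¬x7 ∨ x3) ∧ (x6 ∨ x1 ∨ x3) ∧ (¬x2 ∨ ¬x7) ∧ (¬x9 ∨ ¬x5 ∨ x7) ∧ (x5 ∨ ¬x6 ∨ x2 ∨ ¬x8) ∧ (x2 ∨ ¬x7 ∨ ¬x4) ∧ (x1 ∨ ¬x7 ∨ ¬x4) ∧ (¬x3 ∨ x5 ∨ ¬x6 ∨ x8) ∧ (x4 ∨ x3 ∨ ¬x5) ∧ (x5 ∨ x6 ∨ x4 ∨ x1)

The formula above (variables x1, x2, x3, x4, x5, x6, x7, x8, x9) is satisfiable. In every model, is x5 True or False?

Suppose x5 = True.
The clause (¬x9) is unit, so x9 = False.
The clause (¬x7) is unit, so x7 = False.
The clause (x4) is unit, so x4 = True.
The clause (x1) is unit, so x1 = True.
The clause (¬x2) is unit, so x2 = False.
The clause (x8) is unit, so x8 = True.
Now (¬x8) is unsatisfied and unit — conflict.
So every satisfying assignment has x5 = False.

False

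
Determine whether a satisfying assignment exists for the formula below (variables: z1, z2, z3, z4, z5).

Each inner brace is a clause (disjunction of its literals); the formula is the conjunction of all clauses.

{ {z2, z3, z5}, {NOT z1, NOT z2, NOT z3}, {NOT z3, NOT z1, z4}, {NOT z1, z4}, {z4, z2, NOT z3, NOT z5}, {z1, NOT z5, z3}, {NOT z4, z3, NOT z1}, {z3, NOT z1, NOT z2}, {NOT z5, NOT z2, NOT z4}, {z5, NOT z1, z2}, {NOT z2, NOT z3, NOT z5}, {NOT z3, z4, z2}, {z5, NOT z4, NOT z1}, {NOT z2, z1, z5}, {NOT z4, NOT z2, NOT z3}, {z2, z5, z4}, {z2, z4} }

Branch on z1: set z1 = false.
Branch on z5: set z5 = false.
Unit clause (NOT z2) forces z2 = false.
Unit clause (z3) forces z3 = true.
Unit clause (z4) forces z4 = true.
All clauses are satisfied.
A satisfying assignment: z1 ↦ false; z2 ↦ false; z3 ↦ true; z4 ↦ true; z5 ↦ false.

Yes, satisfiable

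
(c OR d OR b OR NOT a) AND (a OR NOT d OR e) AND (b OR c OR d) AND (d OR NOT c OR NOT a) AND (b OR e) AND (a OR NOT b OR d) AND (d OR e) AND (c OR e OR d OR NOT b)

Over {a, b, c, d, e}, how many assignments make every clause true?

12

There are 2^5 = 32 truth assignments over (a, b, c, d, e).
Split on c. With c = true, the clauses containing c are satisfied and NOT c drops from the rest; 6 of the 2^4 = 16 assignments to the other variables satisfy what remains.
With c = false, by the same count on the reduced clause set, 6 assignments work.
(One model: a=F, b=F, c=F, d=T, e=T.)
Total: 6 + 6 = 12.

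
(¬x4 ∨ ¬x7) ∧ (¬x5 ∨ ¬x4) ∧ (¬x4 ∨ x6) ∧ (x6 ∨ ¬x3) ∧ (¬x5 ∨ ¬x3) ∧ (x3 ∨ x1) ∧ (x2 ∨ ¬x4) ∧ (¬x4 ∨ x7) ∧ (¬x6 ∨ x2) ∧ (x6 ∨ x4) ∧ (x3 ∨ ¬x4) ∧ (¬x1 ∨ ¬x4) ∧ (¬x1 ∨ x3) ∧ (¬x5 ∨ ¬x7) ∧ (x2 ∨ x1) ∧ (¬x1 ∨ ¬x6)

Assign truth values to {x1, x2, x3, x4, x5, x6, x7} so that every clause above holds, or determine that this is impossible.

Suppose x4 = False.
(x6) alone gives x6 = True.
(x2) alone gives x2 = True.
(¬x1) alone gives x1 = False.
(x3) alone gives x3 = True.
(¬x5) alone gives x5 = False.
All clauses hold; x7 can take either value.

x1: False; x2: True; x3: True; x4: False; x5: False; x6: True; x7: True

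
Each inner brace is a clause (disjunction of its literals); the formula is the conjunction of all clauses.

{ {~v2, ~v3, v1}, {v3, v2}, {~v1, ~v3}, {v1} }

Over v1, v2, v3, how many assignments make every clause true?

1

There are 2^3 = 8 truth assignments over (v1, v2, v3).
Split on v3. With v3 = 1, the clauses containing v3 are satisfied and ~v3 drops from the rest; 0 of the 2^2 = 4 assignments to the other variables satisfy what remains.
With v3 = 0, by the same count on the reduced clause set, 1 assignment works.
(One model: v1=T, v2=T, v3=F.)
Total: 0 + 1 = 1.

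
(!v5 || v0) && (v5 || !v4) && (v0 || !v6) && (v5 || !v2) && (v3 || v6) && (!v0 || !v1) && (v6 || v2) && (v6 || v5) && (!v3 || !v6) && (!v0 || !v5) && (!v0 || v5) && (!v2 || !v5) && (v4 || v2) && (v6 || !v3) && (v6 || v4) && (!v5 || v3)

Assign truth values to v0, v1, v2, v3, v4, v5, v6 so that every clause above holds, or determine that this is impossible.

Suppose v5 = false.
(!v4) alone gives v4 = false.
(!v2) alone gives v2 = false.
Now (v2) is unsatisfied and unit — conflict.
Undo v5 and try v5 = true.
(v0) alone gives v0 = true.
Now (!v0) is unsatisfied and unit — conflict.
Neither v5 = true nor v5 = false works.

UNSATISFIABLE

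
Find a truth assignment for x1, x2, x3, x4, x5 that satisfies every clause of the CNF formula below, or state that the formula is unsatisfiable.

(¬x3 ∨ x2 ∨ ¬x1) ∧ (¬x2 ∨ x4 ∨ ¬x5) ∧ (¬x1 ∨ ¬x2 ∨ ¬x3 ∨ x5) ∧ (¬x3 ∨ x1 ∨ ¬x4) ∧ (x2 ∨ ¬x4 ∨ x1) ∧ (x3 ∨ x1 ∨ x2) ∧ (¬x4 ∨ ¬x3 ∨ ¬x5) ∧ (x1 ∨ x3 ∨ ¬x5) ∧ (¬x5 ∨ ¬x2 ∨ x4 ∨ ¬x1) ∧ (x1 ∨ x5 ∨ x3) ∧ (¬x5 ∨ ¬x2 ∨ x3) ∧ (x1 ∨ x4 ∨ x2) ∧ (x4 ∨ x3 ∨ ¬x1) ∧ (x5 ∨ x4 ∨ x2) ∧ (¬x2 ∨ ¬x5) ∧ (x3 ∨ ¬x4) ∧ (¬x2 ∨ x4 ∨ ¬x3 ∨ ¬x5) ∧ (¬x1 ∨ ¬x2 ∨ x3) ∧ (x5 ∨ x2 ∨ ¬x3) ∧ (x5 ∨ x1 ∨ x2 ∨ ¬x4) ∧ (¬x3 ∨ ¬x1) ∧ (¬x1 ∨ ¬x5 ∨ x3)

x1 ↦ False; x2 ↦ True; x3 ↦ True; x4 ↦ False; x5 ↦ False

Branch on x2: set x2 = True.
From the singleton clause (¬x5), x5 = False.
Branch on x1: set x1 = False.
From the singleton clause (x3), x3 = True.
From the singleton clause (¬x4), x4 = False.
Every clause now holds.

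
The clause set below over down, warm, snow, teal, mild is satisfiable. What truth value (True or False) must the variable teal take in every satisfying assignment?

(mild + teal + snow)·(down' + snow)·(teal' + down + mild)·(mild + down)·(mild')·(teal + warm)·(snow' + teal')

Suppose teal = 1.
From the singleton clause (mild'), mild = 0.
From the singleton clause (down), down = 1.
From the singleton clause (snow), snow = 1.
But (snow') is also a unit clause — contradiction.
So every satisfying assignment has teal = False.

False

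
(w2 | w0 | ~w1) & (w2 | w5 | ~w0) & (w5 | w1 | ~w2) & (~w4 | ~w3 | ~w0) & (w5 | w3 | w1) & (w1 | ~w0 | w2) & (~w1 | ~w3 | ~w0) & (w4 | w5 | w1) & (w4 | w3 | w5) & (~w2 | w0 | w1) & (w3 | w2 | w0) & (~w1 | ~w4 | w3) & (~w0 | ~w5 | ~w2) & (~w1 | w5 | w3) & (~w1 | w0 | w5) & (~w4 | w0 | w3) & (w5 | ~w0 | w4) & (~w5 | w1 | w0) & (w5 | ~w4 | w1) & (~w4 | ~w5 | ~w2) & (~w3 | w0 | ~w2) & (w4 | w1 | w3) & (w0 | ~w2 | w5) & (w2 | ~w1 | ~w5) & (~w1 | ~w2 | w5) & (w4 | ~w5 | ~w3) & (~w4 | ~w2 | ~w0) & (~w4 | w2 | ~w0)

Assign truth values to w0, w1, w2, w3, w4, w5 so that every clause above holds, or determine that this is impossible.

Branch on w2: set w2 = 1.
Branch on w5: set w5 = 1.
From the singleton clause (~w0), w0 = 0.
From the singleton clause (w1), w1 = 1.
From the singleton clause (~w4), w4 = 0.
From the singleton clause (~w3), w3 = 0.
Every clause now holds.

w0 ↦ 0, w1 ↦ 1, w2 ↦ 1, w3 ↦ 0, w4 ↦ 0, w5 ↦ 1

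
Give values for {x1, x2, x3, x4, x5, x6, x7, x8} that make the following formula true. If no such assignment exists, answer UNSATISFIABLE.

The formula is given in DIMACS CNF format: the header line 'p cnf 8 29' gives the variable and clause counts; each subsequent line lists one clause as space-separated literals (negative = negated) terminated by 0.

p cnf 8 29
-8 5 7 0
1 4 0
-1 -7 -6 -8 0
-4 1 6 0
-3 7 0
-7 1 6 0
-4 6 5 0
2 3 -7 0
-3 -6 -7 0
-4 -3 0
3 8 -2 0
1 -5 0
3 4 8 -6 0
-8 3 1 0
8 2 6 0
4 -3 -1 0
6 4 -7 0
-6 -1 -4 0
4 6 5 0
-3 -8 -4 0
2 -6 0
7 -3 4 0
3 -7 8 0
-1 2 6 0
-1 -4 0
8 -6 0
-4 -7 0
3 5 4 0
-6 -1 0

Try x1 = True.
(¬x4) alone gives x4 = False.
(¬x3) alone gives x3 = False.
(x5) alone gives x5 = True.
(¬x6) alone gives x6 = False.
(¬x7) alone gives x7 = False.
(x2) alone gives x2 = True.
(x8) alone gives x8 = True.
This assignment satisfies each clause.

x1: True; x2: True; x3: False; x4: False; x5: True; x6: False; x7: False; x8: True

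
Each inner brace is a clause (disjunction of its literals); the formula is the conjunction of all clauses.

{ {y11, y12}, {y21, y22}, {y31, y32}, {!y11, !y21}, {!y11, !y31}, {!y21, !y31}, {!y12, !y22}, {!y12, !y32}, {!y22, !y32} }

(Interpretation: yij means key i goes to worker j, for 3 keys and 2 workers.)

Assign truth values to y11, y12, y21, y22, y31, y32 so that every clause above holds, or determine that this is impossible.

Case y11 = true:
Unit clause (!y21) forces y21 = false.
Unit clause (y22) forces y22 = true.
Unit clause (!y31) forces y31 = false.
Unit clause (y32) forces y32 = true.
That conflicts with the unit clause (!y32).
Undo y11 and try y11 = false.
Unit clause (y12) forces y12 = true.
Unit clause (!y22) forces y22 = false.
Unit clause (y21) forces y21 = true.
Unit clause (!y31) forces y31 = false.
Unit clause (y32) forces y32 = true.
That conflicts with the unit clause (!y32).
Neither y11 = true nor y11 = false works.

UNSATISFIABLE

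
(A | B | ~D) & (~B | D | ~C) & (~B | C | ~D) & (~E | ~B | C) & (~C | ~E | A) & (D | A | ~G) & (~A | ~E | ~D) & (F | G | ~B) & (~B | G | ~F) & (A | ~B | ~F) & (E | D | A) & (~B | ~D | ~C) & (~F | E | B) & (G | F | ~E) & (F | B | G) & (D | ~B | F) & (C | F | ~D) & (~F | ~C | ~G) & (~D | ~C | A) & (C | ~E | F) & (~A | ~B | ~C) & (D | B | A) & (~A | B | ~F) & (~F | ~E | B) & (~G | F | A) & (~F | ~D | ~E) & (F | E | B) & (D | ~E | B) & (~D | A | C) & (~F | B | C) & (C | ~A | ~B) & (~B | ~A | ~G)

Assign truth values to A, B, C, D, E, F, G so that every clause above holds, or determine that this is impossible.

UNSATISFIABLE

Try A = 1.
Try E = 0.
Try F = 0.
From the singleton clause (B), B = 1.
From the singleton clause (G), G = 1.
But (~G) is also a unit clause — contradiction.
That branch fails; take F = 1 instead.
From the singleton clause (B), B = 1.
From the singleton clause (G), G = 1.
But (~G) is also a unit clause — contradiction.
Neither F = 1 nor F = 0 works.
That branch fails; take E = 1 instead.
From the singleton clause (~D), D = 0.
From the singleton clause (B), B = 1.
From the singleton clause (~C), C = 0.
But (C) is also a unit clause — contradiction.
Neither E = 1 nor E = 0 works.
That branch fails; take A = 0 instead.
Try B = 1.
From the singleton clause (~F), F = 0.
From the singleton clause (G), G = 1.
But (~G) is also a unit clause — contradiction.
That branch fails; take B = 0 instead.
From the singleton clause (~D), D = 0.
But (D) is also a unit clause — contradiction.
Neither B = 1 nor B = 0 works.
Neither A = 1 nor A = 0 works.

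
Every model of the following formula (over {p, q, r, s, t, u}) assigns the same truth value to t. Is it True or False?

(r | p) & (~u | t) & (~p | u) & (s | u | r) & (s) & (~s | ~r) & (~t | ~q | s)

True

Suppose t = 0.
(~u) alone gives u = 0.
(~p) alone gives p = 0.
(r) alone gives r = 1.
(s) alone gives s = 1.
Now (~s) is unsatisfied and unit — conflict.
So every satisfying assignment has t = True.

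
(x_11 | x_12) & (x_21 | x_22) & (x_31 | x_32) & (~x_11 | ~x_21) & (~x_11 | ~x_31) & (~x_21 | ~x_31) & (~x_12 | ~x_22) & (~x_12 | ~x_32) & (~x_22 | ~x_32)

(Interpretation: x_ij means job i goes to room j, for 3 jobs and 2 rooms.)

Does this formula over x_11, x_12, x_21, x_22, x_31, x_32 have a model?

No, unsatisfiable

Suppose x_11 = 1.
Unit clause (~x_21) forces x_21 = 0.
Unit clause (x_22) forces x_22 = 1.
Unit clause (~x_31) forces x_31 = 0.
Unit clause (x_32) forces x_32 = 1.
Now (~x_32) is unsatisfied and unit — conflict.
So x_11 must be the other value — set x_11 = 0.
Unit clause (x_12) forces x_12 = 1.
Unit clause (~x_22) forces x_22 = 0.
Unit clause (x_21) forces x_21 = 1.
Unit clause (~x_31) forces x_31 = 0.
Unit clause (x_32) forces x_32 = 1.
Now (~x_32) is unsatisfied and unit — conflict.
Neither x_11 = 1 nor x_11 = 0 works.
No assignment satisfies every clause.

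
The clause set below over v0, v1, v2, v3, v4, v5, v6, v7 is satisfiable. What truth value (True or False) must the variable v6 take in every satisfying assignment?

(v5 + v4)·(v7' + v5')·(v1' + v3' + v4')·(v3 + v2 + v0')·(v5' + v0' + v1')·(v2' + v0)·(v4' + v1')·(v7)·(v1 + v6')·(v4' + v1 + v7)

Suppose v6 = 1.
The clause (v7) is unit, so v7 = 1.
The clause (v5') is unit, so v5 = 0.
The clause (v4) is unit, so v4 = 1.
The clause (v1') is unit, so v1 = 0.
That conflicts with the unit clause (v1).
So every satisfying assignment has v6 = False.

False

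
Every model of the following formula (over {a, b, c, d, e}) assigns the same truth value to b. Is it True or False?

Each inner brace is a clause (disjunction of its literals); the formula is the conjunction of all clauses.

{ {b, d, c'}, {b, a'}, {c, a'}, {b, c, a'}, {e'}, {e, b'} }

Suppose b = 1.
(e') alone gives e = 0.
But (e) is also a unit clause — contradiction.
So every satisfying assignment has b = False.

False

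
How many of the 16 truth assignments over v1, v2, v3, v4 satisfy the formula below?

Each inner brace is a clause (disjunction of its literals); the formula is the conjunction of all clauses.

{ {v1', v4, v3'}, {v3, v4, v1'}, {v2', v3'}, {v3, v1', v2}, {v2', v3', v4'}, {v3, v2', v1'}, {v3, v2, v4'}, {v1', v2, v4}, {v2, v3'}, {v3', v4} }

3

There are 2^4 = 16 truth assignments over (v1, v2, v3, v4).
Split on v1. With v1 = 1, the clauses containing v1 are satisfied and v1' drops from the rest; 0 of the 2^3 = 8 assignments to the other variables satisfy what remains.
With v1 = 0, by the same count on the reduced clause set, 3 assignments work.
(One model: v1=F, v2=F, v3=F, v4=F.)
Total: 0 + 3 = 3.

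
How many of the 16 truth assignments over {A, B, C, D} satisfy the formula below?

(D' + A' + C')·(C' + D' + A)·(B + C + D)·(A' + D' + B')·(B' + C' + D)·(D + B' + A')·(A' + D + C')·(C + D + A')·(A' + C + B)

4

There are 2^4 = 16 truth assignments over (A, B, C, D).
Check each against the 9 clauses (columns in the order A, B, C, D):
  F F F F  ✗ fails (B + C + D)
  F F F T  ✓ satisfies all
  F F T F  ✓ satisfies all
  F F T T  ✗ fails (C' + D' + A)
  F T F F  ✓ satisfies all
  F T F T  ✓ satisfies all
  F T T F  ✗ fails (B' + C' + D)
  F T T T  ✗ fails (C' + D' + A)
  T F F F  ✗ fails (B + C + D)
  T F F T  ✗ fails (A' + C + B)
  T F T F  ✗ fails (A' + D + C')
  T F T T  ✗ fails (D' + A' + C')
  T T F F  ✗ fails (D + B' + A')
  T T F T  ✗ fails (A' + D' + B')
  T T T F  ✗ fails (B' + C' + D)
  T T T T  ✗ fails (D' + A' + C')
4 of the 16 rows are models.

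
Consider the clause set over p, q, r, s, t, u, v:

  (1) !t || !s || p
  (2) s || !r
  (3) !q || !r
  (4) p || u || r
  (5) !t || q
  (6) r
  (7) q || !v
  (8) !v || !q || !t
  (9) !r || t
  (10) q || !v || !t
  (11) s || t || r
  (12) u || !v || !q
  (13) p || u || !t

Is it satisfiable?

No

From the singleton clause (r), r = true.
From the singleton clause (s), s = true.
From the singleton clause (!q), q = false.
From the singleton clause (!t), t = false.
But (t) is also a unit clause — contradiction.
No assignment satisfies every clause.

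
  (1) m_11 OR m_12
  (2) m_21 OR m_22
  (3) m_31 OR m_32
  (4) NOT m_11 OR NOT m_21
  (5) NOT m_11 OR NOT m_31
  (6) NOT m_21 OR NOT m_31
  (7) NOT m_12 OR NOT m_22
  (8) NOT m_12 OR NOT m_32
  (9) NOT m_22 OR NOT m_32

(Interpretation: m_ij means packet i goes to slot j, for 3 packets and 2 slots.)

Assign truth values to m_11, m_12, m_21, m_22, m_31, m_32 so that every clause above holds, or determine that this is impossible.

Branch on m_11: set m_11 = true.
Unit clause (NOT m_21) forces m_21 = false.
Unit clause (m_22) forces m_22 = true.
Unit clause (NOT m_31) forces m_31 = false.
Unit clause (m_32) forces m_32 = true.
But (NOT m_32) is also a unit clause — contradiction.
Undo m_11 and try m_11 = false.
Unit clause (m_12) forces m_12 = true.
Unit clause (NOT m_22) forces m_22 = false.
Unit clause (m_21) forces m_21 = true.
Unit clause (NOT m_31) forces m_31 = false.
Unit clause (m_32) forces m_32 = true.
But (NOT m_32) is also a unit clause — contradiction.
Both values of m_11 lead to a conflict.

UNSATISFIABLE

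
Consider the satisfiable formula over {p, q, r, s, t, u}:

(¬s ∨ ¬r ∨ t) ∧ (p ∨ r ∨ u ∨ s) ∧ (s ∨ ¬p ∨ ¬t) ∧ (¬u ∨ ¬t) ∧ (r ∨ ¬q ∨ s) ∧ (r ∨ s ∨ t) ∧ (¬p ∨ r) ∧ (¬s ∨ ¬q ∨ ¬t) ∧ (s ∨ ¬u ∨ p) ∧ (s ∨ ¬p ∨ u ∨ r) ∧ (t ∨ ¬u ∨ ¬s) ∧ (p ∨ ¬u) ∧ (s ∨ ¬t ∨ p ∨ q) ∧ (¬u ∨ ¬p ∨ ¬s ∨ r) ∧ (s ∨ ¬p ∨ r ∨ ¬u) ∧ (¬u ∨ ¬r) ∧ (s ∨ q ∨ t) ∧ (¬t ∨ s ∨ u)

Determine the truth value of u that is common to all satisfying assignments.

Suppose u = True.
(¬t) alone gives t = False.
(¬s) alone gives s = False.
(r) alone gives r = True.
Now (¬r) is unsatisfied and unit — conflict.
So every satisfying assignment has u = False.

False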